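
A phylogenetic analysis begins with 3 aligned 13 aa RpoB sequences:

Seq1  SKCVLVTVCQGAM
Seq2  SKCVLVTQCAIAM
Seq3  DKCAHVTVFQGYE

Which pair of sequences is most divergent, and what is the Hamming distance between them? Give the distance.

Pairwise Hamming distances:
  Seq1 vs Seq2: 3
  Seq1 vs Seq3: 6
  Seq2 vs Seq3: 9
The largest is 9, between Seq2 and Seq3.

9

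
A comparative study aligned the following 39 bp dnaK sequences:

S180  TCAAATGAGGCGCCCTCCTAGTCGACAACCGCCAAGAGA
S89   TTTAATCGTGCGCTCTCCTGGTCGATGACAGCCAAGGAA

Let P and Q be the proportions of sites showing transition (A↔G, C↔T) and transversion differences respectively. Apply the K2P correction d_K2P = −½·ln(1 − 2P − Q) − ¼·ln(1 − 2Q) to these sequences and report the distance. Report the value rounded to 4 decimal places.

0.4170

The sequences differ at positions 2 (C/T, transition), 3 (A/T, transversion), 7 (G/C, transversion), 8 (A/G, transition), 9 (G/T, transversion), 14 (C/T, transition), 20 (A/G, transition), 26 (C/T, transition), 27 (A/G, transition), 30 (C/A, transversion), 37 (A/G, transition), 38 (G/A, transition).
Of the 12 differences, 8 transitions and 4 transversions over 39 sites: P = 8/39 = 0.205128, Q = 4/39 = 0.102564.
d = −0.5·ln(0.487180) − 0.25·ln(0.794872) = −0.5·(-0.719122) − 0.25·(-0.229574) = 0.4170.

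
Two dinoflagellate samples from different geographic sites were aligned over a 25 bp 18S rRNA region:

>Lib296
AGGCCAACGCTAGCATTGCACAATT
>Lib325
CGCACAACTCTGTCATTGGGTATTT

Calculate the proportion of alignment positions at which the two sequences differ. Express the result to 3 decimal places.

0.400

Mismatches occur at site 1 (A/C), site 3 (G/C), site 4 (C/A), site 9 (G/T), site 12 (A/G), site 13 (G/T), site 19 (C/G), site 20 (A/G), site 21 (C/T), site 23 (A/T).
There are 10 differences over 25 sites, so p = 10/25 = 0.400.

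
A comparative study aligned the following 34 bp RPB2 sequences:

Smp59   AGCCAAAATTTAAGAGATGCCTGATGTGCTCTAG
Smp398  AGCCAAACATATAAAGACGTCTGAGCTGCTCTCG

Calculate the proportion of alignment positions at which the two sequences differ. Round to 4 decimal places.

0.2941

Mismatches occur at site 8 (A↔C), site 9 (T↔A), site 11 (T↔A), site 12 (A↔T), site 14 (G↔A), site 18 (T↔C), site 20 (C↔T), site 25 (T↔G), site 26 (G↔C), site 33 (A↔C).
There are 10 differences over 34 sites, so p = 10/34 = 0.2941.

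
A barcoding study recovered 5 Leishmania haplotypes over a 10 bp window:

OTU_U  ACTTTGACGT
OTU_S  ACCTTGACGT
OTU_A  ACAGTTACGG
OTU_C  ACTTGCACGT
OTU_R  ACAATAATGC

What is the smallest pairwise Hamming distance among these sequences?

1

Pairwise Hamming distances:
  OTU_U vs OTU_S: 1
  OTU_U vs OTU_A: 4
  OTU_U vs OTU_C: 2
  OTU_U vs OTU_R: 5
  OTU_S vs OTU_A: 4
  OTU_S vs OTU_C: 3
  OTU_S vs OTU_R: 5
  OTU_A vs OTU_C: 5
  OTU_A vs OTU_R: 4
  OTU_C vs OTU_R: 6
The smallest is 1, between OTU_U and OTU_S.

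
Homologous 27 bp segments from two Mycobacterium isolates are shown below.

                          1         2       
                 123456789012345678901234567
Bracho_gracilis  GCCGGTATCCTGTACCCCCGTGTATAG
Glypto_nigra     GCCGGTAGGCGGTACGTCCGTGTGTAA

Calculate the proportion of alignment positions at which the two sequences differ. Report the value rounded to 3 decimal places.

0.259

Mismatches occur at site 8 (T↔G), site 9 (C↔G), site 11 (T↔G), site 16 (C↔G), site 17 (C↔T), site 24 (A↔G), site 27 (G↔A).
There are 7 differences over 27 sites, so p = 7/27 = 0.259.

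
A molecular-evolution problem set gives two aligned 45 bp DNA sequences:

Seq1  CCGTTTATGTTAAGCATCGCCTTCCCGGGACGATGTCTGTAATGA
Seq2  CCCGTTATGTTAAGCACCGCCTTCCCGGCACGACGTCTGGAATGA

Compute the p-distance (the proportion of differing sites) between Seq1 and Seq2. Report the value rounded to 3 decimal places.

0.133

Mismatches occur at site 3 (G↔C), site 4 (T↔G), site 17 (T↔C), site 29 (G↔C), site 34 (T↔C), site 40 (T↔G).
There are 6 differences over 45 sites, so p = 6/45 = 0.133.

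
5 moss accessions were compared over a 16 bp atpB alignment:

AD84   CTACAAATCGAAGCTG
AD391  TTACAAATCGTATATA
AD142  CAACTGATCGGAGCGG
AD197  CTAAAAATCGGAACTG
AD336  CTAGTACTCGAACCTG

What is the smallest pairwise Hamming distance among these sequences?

Pairwise Hamming distances:
  AD84 vs AD391: 5
  AD84 vs AD142: 5
  AD84 vs AD197: 3
  AD84 vs AD336: 4
  AD391 vs AD142: 9
  AD391 vs AD197: 6
  AD391 vs AD336: 8
  AD142 vs AD197: 6
  AD142 vs AD336: 7
  AD197 vs AD336: 5
The smallest is 3, between AD84 and AD197.

3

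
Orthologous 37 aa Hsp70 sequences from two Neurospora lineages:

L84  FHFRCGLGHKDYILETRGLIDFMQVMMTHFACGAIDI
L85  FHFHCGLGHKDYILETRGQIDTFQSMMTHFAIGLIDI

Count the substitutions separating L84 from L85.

7

The sequences differ at positions 4 (R/H), 19 (L/Q), 22 (F/T), 23 (M/F), 25 (V/S), 32 (C/I), 34 (A/L).
That gives 7 mismatches out of 37 aligned sites, so the Hamming distance is 7.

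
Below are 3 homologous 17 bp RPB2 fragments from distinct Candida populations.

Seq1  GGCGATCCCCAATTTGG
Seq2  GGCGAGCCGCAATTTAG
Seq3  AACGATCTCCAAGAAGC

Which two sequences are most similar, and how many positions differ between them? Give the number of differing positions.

3

Pairwise Hamming distances:
  Seq1 vs Seq2: 3
  Seq1 vs Seq3: 7
  Seq2 vs Seq3: 10
The smallest is 3, between Seq1 and Seq2.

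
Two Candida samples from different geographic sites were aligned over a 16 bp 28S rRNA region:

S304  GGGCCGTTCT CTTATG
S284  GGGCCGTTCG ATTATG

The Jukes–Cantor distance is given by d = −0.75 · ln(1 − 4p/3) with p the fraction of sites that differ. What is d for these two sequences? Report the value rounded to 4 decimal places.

The sequences differ at positions 10 (T/G), 11 (C/A).
p = 2/16 = 0.125000.
d = −0.75 · ln(1 − (4/3)·0.125000) = −0.75 · ln(0.833333) = −0.75 · (-0.182322) = 0.1367.

0.1367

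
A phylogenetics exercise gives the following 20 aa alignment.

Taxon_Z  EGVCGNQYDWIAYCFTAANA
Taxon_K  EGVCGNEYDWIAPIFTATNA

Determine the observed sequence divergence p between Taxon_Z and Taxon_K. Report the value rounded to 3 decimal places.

Mismatches occur at site 7 (Q↔E), site 13 (Y↔P), site 14 (C↔I), site 18 (A↔T).
There are 4 differences over 20 sites, so p = 4/20 = 0.200.

0.200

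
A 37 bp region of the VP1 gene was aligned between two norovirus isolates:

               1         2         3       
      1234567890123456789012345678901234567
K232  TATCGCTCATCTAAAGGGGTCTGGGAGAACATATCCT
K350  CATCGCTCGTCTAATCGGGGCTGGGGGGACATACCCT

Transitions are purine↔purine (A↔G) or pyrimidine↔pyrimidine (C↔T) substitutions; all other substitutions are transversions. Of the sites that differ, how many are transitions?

5

Mismatches occur at site 1 (T→C, transition), site 9 (A→G, transition), site 15 (A→T, transversion), site 16 (G→C, transversion), site 20 (T→G, transversion), site 26 (A→G, transition), site 28 (A→G, transition), site 34 (T→C, transition).
Of the 8 differences, 5 transitions and 3 transversions, so the answer is 5.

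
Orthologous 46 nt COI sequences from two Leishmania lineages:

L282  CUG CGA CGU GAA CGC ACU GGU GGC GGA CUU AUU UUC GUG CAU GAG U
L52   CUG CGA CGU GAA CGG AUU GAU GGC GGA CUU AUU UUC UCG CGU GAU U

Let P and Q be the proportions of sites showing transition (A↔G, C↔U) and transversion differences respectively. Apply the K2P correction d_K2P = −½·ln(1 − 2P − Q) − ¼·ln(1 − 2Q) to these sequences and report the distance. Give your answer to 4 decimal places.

Differing sites — 15:C/G (Tv); 17:C/U (Ti); 20:G/A (Ti); 37:G/U (Tv); 38:U/C (Ti); 41:A/G (Ti); 45:G/U (Tv).
Of the 7 differences, 4 transitions and 3 transversions over 46 sites: P = 4/46 = 0.086957, Q = 3/46 = 0.065217.
d = −0.5·ln(0.760869) − 0.25·ln(0.869566) = −0.5·(-0.273294) − 0.25·(-0.139761) = 0.1716.

0.1716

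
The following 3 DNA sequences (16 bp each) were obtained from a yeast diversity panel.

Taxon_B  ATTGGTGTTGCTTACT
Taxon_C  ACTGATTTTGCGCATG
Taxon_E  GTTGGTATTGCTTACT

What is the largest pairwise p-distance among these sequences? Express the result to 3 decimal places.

0.500

Pairwise Hamming distances:
  Taxon_B vs Taxon_C: 7
  Taxon_B vs Taxon_E: 2
  Taxon_C vs Taxon_E: 8
The largest is 8 mismatches, between Taxon_C and Taxon_E; p = 8/16 = 0.500.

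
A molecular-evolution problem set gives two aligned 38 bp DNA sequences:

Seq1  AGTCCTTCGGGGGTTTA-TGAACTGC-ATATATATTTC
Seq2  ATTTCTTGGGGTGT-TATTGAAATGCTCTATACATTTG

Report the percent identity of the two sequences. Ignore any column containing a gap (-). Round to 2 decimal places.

Excluding the 3 gap columns leaves 35 comparable sites.
Differing sites — 2:G/T; 4:C/T; 8:C/G; 12:G/T; 23:C/A; 28:A/C; 33:T/C; 38:C/G.
27 of the 35 comparable sites match, so the percent identity is 27/35 × 100 = 77.14%.

77.14%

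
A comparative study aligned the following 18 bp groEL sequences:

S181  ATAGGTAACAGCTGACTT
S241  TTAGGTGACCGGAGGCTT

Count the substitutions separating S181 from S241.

The sequences differ at positions 1 (A/T), 7 (A/G), 10 (A/C), 12 (C/G), 13 (T/A), 15 (A/G).
That gives 6 mismatches out of 18 aligned sites, so the Hamming distance is 6.

6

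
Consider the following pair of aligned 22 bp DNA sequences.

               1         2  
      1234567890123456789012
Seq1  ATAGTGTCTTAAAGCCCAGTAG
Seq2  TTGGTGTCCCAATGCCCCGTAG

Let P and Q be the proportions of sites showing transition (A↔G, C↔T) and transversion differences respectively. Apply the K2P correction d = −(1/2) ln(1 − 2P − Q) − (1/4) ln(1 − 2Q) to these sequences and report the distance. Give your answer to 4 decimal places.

Mismatches occur at site 1 (A↔T, transversion), site 3 (A↔G, transition), site 9 (T↔C, transition), site 10 (T↔C, transition), site 13 (A↔T, transversion), site 18 (A↔C, transversion).
Of the 6 differences, 3 transitions and 3 transversions over 22 sites: P = 3/22 = 0.136364, Q = 3/22 = 0.136364.
d = −0.5·ln(0.590908) − 0.25·ln(0.727272) = −0.5·(-0.526095) − 0.25·(-0.318455) = 0.3427.

0.3427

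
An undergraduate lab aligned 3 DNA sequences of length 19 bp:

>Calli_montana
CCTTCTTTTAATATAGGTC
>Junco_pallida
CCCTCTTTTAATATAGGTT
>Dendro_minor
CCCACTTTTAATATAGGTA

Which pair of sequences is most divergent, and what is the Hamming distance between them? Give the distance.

Pairwise Hamming distances:
  Calli_montana vs Junco_pallida: 2
  Calli_montana vs Dendro_minor: 3
  Junco_pallida vs Dendro_minor: 2
The largest is 3, between Calli_montana and Dendro_minor.

3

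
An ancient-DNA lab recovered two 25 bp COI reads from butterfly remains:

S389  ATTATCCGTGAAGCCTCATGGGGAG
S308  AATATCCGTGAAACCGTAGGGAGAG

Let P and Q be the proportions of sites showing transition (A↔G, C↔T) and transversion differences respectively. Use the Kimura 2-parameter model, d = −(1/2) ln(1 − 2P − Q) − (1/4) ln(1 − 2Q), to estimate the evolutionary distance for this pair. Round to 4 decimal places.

0.2918

Mismatches occur at site 2 (T/A, transversion), site 13 (G/A, transition), site 16 (T/G, transversion), site 17 (C/T, transition), site 19 (T/G, transversion), site 22 (G/A, transition).
Of the 6 differences, 3 transitions and 3 transversions over 25 sites: P = 3/25 = 0.120000, Q = 3/25 = 0.120000.
d = −0.5·ln(0.640000) − 0.25·ln(0.760000) = −0.5·(-0.446287) − 0.25·(-0.274437) = 0.2918.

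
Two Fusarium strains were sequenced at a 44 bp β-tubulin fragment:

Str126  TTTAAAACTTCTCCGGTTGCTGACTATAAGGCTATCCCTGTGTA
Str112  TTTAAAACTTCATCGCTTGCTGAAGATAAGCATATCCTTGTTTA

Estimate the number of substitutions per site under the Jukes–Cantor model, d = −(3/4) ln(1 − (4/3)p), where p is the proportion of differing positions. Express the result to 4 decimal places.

0.2388

The sequences differ at positions 12 (T/A), 13 (C/T), 16 (G/C), 24 (C/A), 25 (T/G), 31 (G/C), 32 (C/A), 38 (C/T), 42 (G/T).
p = 9/44 = 0.204545.
d = −0.75 · ln(1 − (4/3)·0.204545) = −0.75 · ln(0.727273) = −0.75 · (-0.318453) = 0.2388.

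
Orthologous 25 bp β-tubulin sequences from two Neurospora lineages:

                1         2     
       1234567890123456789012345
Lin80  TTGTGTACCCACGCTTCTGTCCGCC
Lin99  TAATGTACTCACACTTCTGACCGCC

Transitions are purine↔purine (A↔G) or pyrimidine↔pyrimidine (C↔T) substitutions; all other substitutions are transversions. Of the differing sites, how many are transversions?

2

Mismatches occur at site 2 (T↔A, transversion), site 3 (G↔A, transition), site 9 (C↔T, transition), site 13 (G↔A, transition), site 20 (T↔A, transversion).
Of the 5 differences, 3 transitions and 2 transversions, so the answer is 2.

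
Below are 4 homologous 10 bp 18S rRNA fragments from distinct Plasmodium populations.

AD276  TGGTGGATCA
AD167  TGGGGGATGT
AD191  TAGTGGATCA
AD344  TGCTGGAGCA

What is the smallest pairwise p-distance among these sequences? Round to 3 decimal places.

Pairwise Hamming distances:
  AD276 vs AD167: 3
  AD276 vs AD191: 1
  AD276 vs AD344: 2
  AD167 vs AD191: 4
  AD167 vs AD344: 5
  AD191 vs AD344: 3
The smallest is 1 mismatch, between AD276 and AD191; p = 1/10 = 0.100.

0.100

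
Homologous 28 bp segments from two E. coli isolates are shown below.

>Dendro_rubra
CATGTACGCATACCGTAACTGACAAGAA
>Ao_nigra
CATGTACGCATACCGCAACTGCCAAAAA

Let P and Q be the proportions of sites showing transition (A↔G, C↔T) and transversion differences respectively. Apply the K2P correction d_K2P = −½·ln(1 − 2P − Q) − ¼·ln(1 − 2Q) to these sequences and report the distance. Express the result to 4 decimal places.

0.1169

The sequences differ at positions 16 (T/C, transition), 22 (A/C, transversion), 26 (G/A, transition).
Of the 3 differences, 2 transitions and 1 transversion over 28 sites: P = 2/28 = 0.071429, Q = 1/28 = 0.035714.
d = −0.5·ln(0.821428) − 0.25·ln(0.928572) = −0.5·(-0.196711) − 0.25·(-0.074107) = 0.1169.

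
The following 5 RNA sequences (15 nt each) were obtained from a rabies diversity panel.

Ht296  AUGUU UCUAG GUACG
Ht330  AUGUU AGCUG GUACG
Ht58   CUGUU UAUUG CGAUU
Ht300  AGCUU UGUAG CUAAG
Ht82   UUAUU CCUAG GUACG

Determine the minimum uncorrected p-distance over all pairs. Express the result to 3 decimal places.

Pairwise Hamming distances:
  Ht296 vs Ht330: 4
  Ht296 vs Ht58: 7
  Ht296 vs Ht300: 5
  Ht296 vs Ht82: 3
  Ht330 vs Ht58: 8
  Ht330 vs Ht300: 7
  Ht330 vs Ht82: 6
  Ht58 vs Ht300: 8
  Ht58 vs Ht82: 9
  Ht300 vs Ht82: 7
The smallest is 3 mismatches, between Ht296 and Ht82; p = 3/15 = 0.200.

0.200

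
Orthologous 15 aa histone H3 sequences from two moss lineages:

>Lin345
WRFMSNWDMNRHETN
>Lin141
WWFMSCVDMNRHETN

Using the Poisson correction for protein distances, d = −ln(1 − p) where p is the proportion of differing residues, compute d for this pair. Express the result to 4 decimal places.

0.2231

Differing sites — 2:R/W; 6:N/C; 7:W/V.
p = 3/15 = 0.200000.
d = −ln(1 − 0.200000) = −ln(0.800000) = 0.2231.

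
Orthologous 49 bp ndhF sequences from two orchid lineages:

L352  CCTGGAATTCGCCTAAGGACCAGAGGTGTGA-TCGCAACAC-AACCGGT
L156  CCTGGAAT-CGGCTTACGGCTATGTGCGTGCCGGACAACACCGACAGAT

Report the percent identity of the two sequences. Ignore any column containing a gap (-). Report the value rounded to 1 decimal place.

Excluding the 3 gap columns leaves 46 comparable sites.
The sequences differ at positions 12 (C/G), 15 (A/T), 17 (G/C), 19 (A/G), 21 (C/T), 23 (G/T), 24 (A/G), 25 (G/T), 27 (T/C), 31 (A/C), 33 (T/G), 34 (C/G), 35 (G/A), 43 (A/G), 46 (C/A), 48 (G/A).
30 of the 46 comparable sites match, so the percent identity is 30/46 × 100 = 65.2%.

65.2%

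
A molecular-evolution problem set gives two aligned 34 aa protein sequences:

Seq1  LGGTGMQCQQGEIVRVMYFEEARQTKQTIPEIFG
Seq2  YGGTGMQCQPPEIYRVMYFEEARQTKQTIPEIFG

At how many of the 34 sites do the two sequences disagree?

Mismatches occur at site 1 (L/Y), site 10 (Q/P), site 11 (G/P), site 14 (V/Y).
That gives 4 mismatches out of 34 aligned sites, so the Hamming distance is 4.

4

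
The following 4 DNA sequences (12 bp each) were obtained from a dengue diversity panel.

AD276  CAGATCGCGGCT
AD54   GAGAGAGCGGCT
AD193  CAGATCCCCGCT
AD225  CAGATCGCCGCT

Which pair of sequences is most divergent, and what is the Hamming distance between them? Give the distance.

Pairwise Hamming distances:
  AD276 vs AD54: 3
  AD276 vs AD193: 2
  AD276 vs AD225: 1
  AD54 vs AD193: 5
  AD54 vs AD225: 4
  AD193 vs AD225: 1
The largest is 5, between AD54 and AD193.

5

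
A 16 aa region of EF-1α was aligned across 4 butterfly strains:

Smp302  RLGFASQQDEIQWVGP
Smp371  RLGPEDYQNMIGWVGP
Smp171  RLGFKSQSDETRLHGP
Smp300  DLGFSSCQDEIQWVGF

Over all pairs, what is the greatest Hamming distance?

11

Pairwise Hamming distances:
  Smp302 vs Smp371: 7
  Smp302 vs Smp171: 6
  Smp302 vs Smp300: 4
  Smp371 vs Smp171: 11
  Smp371 vs Smp300: 9
  Smp171 vs Smp300: 9
The largest is 11, between Smp371 and Smp171.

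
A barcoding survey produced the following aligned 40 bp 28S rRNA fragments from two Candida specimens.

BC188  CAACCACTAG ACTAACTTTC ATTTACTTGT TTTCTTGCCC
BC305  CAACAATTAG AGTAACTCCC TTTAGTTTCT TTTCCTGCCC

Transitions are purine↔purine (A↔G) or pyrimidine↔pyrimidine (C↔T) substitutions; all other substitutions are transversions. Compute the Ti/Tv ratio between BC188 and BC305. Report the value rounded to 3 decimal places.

1.200

The sequences differ at positions 5 (C/A, transversion), 7 (C/T, transition), 12 (C/G, transversion), 18 (T/C, transition), 19 (T/C, transition), 21 (A/T, transversion), 24 (T/A, transversion), 25 (A/G, transition), 26 (C/T, transition), 29 (G/C, transversion), 35 (T/C, transition).
Of the 11 differences, 6 transitions and 5 transversions, so Ti/Tv = 6/5 = 1.200.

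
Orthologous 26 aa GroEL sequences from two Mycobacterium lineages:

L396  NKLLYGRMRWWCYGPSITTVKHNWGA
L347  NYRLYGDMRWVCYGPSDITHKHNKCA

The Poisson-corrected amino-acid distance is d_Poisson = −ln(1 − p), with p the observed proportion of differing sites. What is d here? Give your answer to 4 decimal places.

Mismatches occur at site 2 (K↔Y), site 3 (L↔R), site 7 (R↔D), site 11 (W↔V), site 17 (I↔D), site 18 (T↔I), site 20 (V↔H), site 24 (W↔K), site 25 (G↔C).
p = 9/26 = 0.346154.
d = −ln(1 − 0.346154) = −ln(0.653846) = 0.4249.

0.4249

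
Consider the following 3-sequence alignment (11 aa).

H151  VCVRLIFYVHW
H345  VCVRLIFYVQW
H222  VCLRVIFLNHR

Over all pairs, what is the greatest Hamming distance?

6

Pairwise Hamming distances:
  H151 vs H345: 1
  H151 vs H222: 5
  H345 vs H222: 6
The largest is 6, between H345 and H222.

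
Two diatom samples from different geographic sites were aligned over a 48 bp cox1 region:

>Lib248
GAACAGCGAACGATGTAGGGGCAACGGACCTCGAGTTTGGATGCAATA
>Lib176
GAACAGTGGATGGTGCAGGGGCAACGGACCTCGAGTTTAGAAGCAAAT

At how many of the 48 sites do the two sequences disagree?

Differing sites — 7:C/T; 9:A/G; 11:C/T; 13:A/G; 16:T/C; 39:G/A; 42:T/A; 47:T/A; 48:A/T.
That gives 9 mismatches out of 48 aligned sites, so the Hamming distance is 9.

9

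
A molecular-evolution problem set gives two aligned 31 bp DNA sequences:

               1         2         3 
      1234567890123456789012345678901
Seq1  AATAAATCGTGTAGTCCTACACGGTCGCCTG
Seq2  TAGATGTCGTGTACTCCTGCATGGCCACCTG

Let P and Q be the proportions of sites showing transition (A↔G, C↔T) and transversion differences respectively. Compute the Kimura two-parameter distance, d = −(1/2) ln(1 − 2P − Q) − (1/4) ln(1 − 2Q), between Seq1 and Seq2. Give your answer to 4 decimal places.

The sequences differ at positions 1 (A/T, transversion), 3 (T/G, transversion), 5 (A/T, transversion), 6 (A/G, transition), 14 (G/C, transversion), 19 (A/G, transition), 22 (C/T, transition), 25 (T/C, transition), 27 (G/A, transition).
Of the 9 differences, 5 transitions and 4 transversions over 31 sites: P = 5/31 = 0.161290, Q = 4/31 = 0.129032.
d = −0.5·ln(0.548388) − 0.25·ln(0.741936) = −0.5·(-0.600772) − 0.25·(-0.298492) = 0.3750.

0.3750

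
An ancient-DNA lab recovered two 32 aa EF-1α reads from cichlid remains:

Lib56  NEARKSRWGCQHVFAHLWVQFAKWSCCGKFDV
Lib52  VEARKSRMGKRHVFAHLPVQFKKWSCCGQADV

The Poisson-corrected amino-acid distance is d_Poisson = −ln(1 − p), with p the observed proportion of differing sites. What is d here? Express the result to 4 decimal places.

0.2877

Mismatches occur at site 1 (N↔V), site 8 (W↔M), site 10 (C↔K), site 11 (Q↔R), site 18 (W↔P), site 22 (A↔K), site 29 (K↔Q), site 30 (F↔A).
p = 8/32 = 0.250000.
d = −ln(1 − 0.250000) = −ln(0.750000) = 0.2877.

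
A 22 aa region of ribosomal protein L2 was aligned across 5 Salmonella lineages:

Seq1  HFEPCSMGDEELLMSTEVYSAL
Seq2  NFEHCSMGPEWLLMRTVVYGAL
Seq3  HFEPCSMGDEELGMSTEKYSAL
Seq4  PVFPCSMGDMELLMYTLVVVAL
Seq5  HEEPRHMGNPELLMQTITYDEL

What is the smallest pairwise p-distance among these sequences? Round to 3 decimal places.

0.091

Pairwise Hamming distances:
  Seq1 vs Seq2: 7
  Seq1 vs Seq3: 2
  Seq1 vs Seq4: 8
  Seq1 vs Seq5: 10
  Seq2 vs Seq3: 9
  Seq2 vs Seq4: 11
  Seq2 vs Seq5: 13
  Seq3 vs Seq4: 10
  Seq3 vs Seq5: 11
  Seq4 vs Seq5: 13
The smallest is 2 mismatches, between Seq1 and Seq3; p = 2/22 = 0.091.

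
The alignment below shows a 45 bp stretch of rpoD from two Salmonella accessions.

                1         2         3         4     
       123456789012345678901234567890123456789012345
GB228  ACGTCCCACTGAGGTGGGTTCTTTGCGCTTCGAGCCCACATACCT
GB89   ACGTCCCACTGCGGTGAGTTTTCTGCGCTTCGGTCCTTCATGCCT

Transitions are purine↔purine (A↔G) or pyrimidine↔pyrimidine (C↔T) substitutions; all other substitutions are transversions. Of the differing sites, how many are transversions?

3

The sequences differ at positions 12 (A/C, transversion), 17 (G/A, transition), 21 (C/T, transition), 23 (T/C, transition), 33 (A/G, transition), 34 (G/T, transversion), 37 (C/T, transition), 38 (A/T, transversion), 42 (A/G, transition).
Of the 9 differences, 6 transitions and 3 transversions, so the answer is 3.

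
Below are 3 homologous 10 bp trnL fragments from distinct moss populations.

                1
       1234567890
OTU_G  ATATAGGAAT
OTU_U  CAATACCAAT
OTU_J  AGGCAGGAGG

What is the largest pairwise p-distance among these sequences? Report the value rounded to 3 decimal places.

Pairwise Hamming distances:
  OTU_G vs OTU_U: 4
  OTU_G vs OTU_J: 5
  OTU_U vs OTU_J: 8
The largest is 8 mismatches, between OTU_U and OTU_J; p = 8/10 = 0.800.

0.800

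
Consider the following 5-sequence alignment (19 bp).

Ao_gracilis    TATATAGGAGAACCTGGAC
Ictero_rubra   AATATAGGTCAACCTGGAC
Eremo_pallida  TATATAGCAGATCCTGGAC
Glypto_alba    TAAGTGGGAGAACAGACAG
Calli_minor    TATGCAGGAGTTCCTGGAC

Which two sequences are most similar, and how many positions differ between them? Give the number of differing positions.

2

Pairwise Hamming distances:
  Ao_gracilis vs Ictero_rubra: 3
  Ao_gracilis vs Eremo_pallida: 2
  Ao_gracilis vs Glypto_alba: 8
  Ao_gracilis vs Calli_minor: 4
  Ictero_rubra vs Eremo_pallida: 5
  Ictero_rubra vs Glypto_alba: 11
  Ictero_rubra vs Calli_minor: 7
  Eremo_pallida vs Glypto_alba: 10
  Eremo_pallida vs Calli_minor: 4
  Glypto_alba vs Calli_minor: 10
The smallest is 2, between Ao_gracilis and Eremo_pallida.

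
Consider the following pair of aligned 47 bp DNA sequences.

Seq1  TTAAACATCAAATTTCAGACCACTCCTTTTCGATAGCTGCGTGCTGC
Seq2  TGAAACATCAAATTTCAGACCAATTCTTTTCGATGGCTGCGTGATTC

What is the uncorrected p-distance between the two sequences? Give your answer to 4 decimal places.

Mismatches occur at site 2 (T/G), site 23 (C/A), site 25 (C/T), site 35 (A/G), site 44 (C/A), site 46 (G/T).
There are 6 differences over 47 sites, so p = 6/47 = 0.1277.

0.1277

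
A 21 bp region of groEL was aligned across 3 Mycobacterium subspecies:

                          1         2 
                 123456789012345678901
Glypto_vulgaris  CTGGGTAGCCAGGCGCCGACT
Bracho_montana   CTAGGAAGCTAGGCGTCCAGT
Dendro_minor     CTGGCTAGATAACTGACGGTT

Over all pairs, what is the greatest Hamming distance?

11

Pairwise Hamming distances:
  Glypto_vulgaris vs Bracho_montana: 6
  Glypto_vulgaris vs Dendro_minor: 9
  Bracho_montana vs Dendro_minor: 11
The largest is 11, between Bracho_montana and Dendro_minor.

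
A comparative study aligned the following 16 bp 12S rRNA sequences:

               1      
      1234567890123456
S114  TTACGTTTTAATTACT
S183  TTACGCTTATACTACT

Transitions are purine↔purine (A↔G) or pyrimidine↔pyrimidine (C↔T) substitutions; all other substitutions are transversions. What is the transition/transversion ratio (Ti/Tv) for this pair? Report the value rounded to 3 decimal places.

1.000

Mismatches occur at site 6 (T/C, transition), site 9 (T/A, transversion), site 10 (A/T, transversion), site 12 (T/C, transition).
Of the 4 differences, 2 transitions and 2 transversions, so Ti/Tv = 2/2 = 1.000.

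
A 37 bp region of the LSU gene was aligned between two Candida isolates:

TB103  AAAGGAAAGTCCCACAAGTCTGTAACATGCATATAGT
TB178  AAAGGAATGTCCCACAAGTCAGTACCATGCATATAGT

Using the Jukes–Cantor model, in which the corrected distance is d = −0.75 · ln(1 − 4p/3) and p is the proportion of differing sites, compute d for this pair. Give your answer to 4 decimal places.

0.0858

The sequences differ at positions 8 (A/T), 21 (T/A), 25 (A/C).
p = 3/37 = 0.081081.
d = −0.75 · ln(1 − (4/3)·0.081081) = −0.75 · ln(0.891892) = −0.75 · (-0.114410) = 0.0858.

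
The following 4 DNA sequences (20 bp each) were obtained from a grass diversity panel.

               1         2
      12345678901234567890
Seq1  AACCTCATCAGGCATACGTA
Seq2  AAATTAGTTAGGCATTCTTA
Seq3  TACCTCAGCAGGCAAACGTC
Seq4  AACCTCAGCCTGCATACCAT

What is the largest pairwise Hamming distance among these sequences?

12

Pairwise Hamming distances:
  Seq1 vs Seq2: 7
  Seq1 vs Seq3: 4
  Seq1 vs Seq4: 6
  Seq2 vs Seq3: 11
  Seq2 vs Seq4: 12
  Seq3 vs Seq4: 7
The largest is 12, between Seq2 and Seq4.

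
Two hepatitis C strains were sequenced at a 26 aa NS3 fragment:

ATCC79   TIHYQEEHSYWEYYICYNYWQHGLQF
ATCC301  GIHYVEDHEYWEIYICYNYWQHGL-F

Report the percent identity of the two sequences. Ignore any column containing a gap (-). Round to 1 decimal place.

80.0%

Excluding the 1 gap column leaves 25 comparable sites.
Differing sites — 1:T/G; 5:Q/V; 7:E/D; 9:S/E; 13:Y/I.
20 of the 25 comparable sites match, so the percent identity is 20/25 × 100 = 80.0%.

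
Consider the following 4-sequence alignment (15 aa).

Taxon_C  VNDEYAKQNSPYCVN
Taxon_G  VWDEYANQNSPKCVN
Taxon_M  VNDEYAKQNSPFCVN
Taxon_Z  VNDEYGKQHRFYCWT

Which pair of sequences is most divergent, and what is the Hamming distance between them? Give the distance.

9

Pairwise Hamming distances:
  Taxon_C vs Taxon_G: 3
  Taxon_C vs Taxon_M: 1
  Taxon_C vs Taxon_Z: 6
  Taxon_G vs Taxon_M: 3
  Taxon_G vs Taxon_Z: 9
  Taxon_M vs Taxon_Z: 7
The largest is 9, between Taxon_G and Taxon_Z.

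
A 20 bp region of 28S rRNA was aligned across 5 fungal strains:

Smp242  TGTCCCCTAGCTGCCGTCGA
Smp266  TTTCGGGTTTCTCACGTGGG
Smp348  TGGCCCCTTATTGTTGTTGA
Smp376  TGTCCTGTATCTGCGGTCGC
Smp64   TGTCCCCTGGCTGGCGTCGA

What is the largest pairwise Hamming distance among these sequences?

12

Pairwise Hamming distances:
  Smp242 vs Smp266: 10
  Smp242 vs Smp348: 7
  Smp242 vs Smp376: 5
  Smp242 vs Smp64: 2
  Smp266 vs Smp348: 12
  Smp266 vs Smp376: 9
  Smp266 vs Smp64: 10
  Smp348 vs Smp376: 10
  Smp348 vs Smp64: 7
  Smp376 vs Smp64: 7
The largest is 12, between Smp266 and Smp348.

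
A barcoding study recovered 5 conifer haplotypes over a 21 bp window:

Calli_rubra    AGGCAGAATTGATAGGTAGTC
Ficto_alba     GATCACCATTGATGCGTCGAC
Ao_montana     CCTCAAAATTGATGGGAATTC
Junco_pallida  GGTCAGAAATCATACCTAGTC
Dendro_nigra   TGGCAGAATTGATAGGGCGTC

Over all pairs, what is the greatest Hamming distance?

Pairwise Hamming distances:
  Calli_rubra vs Ficto_alba: 9
  Calli_rubra vs Ao_montana: 7
  Calli_rubra vs Junco_pallida: 6
  Calli_rubra vs Dendro_nigra: 3
  Ficto_alba vs Ao_montana: 9
  Ficto_alba vs Junco_pallida: 9
  Ficto_alba vs Dendro_nigra: 9
  Ao_montana vs Junco_pallida: 10
  Ao_montana vs Dendro_nigra: 8
  Junco_pallida vs Dendro_nigra: 8
The largest is 10, between Ao_montana and Junco_pallida.

10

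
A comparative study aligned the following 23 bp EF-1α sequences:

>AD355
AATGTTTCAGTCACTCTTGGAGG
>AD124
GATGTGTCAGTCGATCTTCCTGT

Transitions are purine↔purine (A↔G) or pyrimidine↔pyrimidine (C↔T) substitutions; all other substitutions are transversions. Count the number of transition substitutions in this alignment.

Mismatches occur at site 1 (A↔G, transition), site 6 (T↔G, transversion), site 13 (A↔G, transition), site 14 (C↔A, transversion), site 19 (G↔C, transversion), site 20 (G↔C, transversion), site 21 (A↔T, transversion), site 23 (G↔T, transversion).
Of the 8 differences, 2 transitions and 6 transversions, so the answer is 2.

2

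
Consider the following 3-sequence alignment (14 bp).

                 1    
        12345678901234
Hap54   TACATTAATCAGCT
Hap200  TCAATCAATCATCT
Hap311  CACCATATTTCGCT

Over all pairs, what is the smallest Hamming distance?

4

Pairwise Hamming distances:
  Hap54 vs Hap200: 4
  Hap54 vs Hap311: 6
  Hap200 vs Hap311: 10
The smallest is 4, between Hap54 and Hap200.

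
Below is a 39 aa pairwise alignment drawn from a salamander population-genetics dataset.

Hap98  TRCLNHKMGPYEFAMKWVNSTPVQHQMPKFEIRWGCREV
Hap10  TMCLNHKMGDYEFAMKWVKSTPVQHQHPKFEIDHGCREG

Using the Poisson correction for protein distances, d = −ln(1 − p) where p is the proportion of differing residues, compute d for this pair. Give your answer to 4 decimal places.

Differing sites — 2:R/M; 10:P/D; 19:N/K; 27:M/H; 33:R/D; 34:W/H; 39:V/G.
p = 7/39 = 0.179487.
d = −ln(1 − 0.179487) = −ln(0.820513) = 0.1978.

0.1978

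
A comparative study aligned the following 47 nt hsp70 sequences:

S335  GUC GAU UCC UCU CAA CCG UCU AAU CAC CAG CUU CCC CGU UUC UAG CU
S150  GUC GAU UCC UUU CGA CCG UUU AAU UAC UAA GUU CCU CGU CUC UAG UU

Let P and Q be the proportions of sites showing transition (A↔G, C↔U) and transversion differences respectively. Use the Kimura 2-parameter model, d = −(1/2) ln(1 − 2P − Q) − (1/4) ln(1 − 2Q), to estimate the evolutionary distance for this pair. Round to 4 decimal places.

Mismatches occur at site 11 (C↔U, transition), site 14 (A↔G, transition), site 20 (C↔U, transition), site 25 (C↔U, transition), site 28 (C↔U, transition), site 30 (G↔A, transition), site 31 (C↔G, transversion), site 36 (C↔U, transition), site 40 (U↔C, transition), site 46 (C↔U, transition).
Of the 10 differences, 9 transitions and 1 transversion over 47 sites: P = 9/47 = 0.191489, Q = 1/47 = 0.021277.
d = −0.5·ln(0.595745) − 0.25·ln(0.957446) = −0.5·(-0.517943) − 0.25·(-0.043486) = 0.2698.

0.2698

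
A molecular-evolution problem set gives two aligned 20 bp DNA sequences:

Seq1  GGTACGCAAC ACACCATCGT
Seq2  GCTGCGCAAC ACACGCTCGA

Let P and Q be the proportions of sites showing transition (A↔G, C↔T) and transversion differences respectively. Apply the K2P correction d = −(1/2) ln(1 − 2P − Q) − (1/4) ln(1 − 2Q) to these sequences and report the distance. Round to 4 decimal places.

0.3060

Mismatches occur at site 2 (G↔C, transversion), site 4 (A↔G, transition), site 15 (C↔G, transversion), site 16 (A↔C, transversion), site 20 (T↔A, transversion).
Of the 5 differences, 1 transition and 4 transversions over 20 sites: P = 1/20 = 0.050000, Q = 4/20 = 0.200000.
d = −0.5·ln(0.700000) − 0.25·ln(0.600000) = −0.5·(-0.356675) − 0.25·(-0.510826) = 0.3060.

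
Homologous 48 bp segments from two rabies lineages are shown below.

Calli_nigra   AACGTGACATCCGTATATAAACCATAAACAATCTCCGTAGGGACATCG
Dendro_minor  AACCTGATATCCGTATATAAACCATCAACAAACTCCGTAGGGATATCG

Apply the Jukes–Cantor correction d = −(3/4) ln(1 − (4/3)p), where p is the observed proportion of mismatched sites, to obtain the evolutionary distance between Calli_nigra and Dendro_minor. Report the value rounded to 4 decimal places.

Differing sites — 4:G/C; 8:C/T; 26:A/C; 32:T/A; 44:C/T.
p = 5/48 = 0.104167.
d = −0.75 · ln(1 − (4/3)·0.104167) = −0.75 · ln(0.861111) = −0.75 · (-0.149532) = 0.1121.

0.1121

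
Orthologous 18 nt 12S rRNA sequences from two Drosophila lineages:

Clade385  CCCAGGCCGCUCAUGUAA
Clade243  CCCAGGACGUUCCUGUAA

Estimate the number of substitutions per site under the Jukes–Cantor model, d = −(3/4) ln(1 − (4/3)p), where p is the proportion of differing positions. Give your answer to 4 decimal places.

0.1885

Mismatches occur at site 7 (C↔A), site 10 (C↔U), site 13 (A↔C).
p = 3/18 = 0.166667.
d = −0.75 · ln(1 − (4/3)·0.166667) = −0.75 · ln(0.777777) = −0.75 · (-0.251315) = 0.1885.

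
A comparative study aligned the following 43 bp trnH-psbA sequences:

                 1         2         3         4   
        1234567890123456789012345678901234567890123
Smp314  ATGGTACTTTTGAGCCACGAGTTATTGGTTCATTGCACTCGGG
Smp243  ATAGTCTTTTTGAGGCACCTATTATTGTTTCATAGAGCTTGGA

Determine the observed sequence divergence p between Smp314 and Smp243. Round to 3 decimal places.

The sequences differ at positions 3 (G/A), 6 (A/C), 7 (C/T), 15 (C/G), 19 (G/C), 20 (A/T), 21 (G/A), 28 (G/T), 34 (T/A), 36 (C/A), 37 (A/G), 40 (C/T), 43 (G/A).
There are 13 differences over 43 sites, so p = 13/43 = 0.302.

0.302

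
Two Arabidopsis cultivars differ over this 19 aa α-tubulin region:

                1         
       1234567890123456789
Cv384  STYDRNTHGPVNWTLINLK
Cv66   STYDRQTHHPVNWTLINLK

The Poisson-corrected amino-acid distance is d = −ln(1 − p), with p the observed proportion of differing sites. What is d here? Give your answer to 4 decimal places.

Differing sites — 6:N/Q; 9:G/H.
p = 2/19 = 0.105263.
d = −ln(1 − 0.105263) = −ln(0.894737) = 0.1112.

0.1112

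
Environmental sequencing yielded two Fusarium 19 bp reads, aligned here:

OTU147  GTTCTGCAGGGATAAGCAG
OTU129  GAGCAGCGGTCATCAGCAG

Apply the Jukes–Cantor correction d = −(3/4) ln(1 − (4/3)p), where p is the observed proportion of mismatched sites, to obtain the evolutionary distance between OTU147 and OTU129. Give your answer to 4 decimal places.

The sequences differ at positions 2 (T/A), 3 (T/G), 5 (T/A), 8 (A/G), 10 (G/T), 11 (G/C), 14 (A/C).
p = 7/19 = 0.368421.
d = −0.75 · ln(1 − (4/3)·0.368421) = −0.75 · ln(0.508772) = −0.75 · (-0.675755) = 0.5068.

0.5068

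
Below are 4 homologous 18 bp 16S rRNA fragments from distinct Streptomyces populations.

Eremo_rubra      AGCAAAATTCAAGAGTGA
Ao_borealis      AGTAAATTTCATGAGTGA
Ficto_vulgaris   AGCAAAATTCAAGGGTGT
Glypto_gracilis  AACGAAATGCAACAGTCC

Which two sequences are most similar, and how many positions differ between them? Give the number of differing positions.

2

Pairwise Hamming distances:
  Eremo_rubra vs Ao_borealis: 3
  Eremo_rubra vs Ficto_vulgaris: 2
  Eremo_rubra vs Glypto_gracilis: 6
  Ao_borealis vs Ficto_vulgaris: 5
  Ao_borealis vs Glypto_gracilis: 9
  Ficto_vulgaris vs Glypto_gracilis: 7
The smallest is 2, between Eremo_rubra and Ficto_vulgaris.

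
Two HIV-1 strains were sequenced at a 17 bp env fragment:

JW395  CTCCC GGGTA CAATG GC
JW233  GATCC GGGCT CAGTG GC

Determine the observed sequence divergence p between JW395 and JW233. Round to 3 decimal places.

Differing sites — 1:C/G; 2:T/A; 3:C/T; 9:T/C; 10:A/T; 13:A/G.
There are 6 differences over 17 sites, so p = 6/17 = 0.353.

0.353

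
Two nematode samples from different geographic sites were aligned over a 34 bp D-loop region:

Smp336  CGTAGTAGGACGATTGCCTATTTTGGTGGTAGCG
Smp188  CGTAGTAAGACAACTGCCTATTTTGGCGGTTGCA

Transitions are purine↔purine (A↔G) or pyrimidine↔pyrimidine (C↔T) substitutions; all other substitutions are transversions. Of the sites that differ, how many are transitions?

The sequences differ at positions 8 (G/A, transition), 12 (G/A, transition), 14 (T/C, transition), 27 (T/C, transition), 31 (A/T, transversion), 34 (G/A, transition).
Of the 6 differences, 5 transitions and 1 transversion, so the answer is 5.

5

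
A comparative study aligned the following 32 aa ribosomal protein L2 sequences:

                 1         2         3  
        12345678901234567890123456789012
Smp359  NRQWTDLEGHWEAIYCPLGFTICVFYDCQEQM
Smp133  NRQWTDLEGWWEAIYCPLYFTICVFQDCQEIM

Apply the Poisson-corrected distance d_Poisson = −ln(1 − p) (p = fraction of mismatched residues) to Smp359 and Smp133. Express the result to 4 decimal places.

0.1335

Differing sites — 10:H/W; 19:G/Y; 26:Y/Q; 31:Q/I.
p = 4/32 = 0.125000.
d = −ln(1 − 0.125000) = −ln(0.875000) = 0.1335.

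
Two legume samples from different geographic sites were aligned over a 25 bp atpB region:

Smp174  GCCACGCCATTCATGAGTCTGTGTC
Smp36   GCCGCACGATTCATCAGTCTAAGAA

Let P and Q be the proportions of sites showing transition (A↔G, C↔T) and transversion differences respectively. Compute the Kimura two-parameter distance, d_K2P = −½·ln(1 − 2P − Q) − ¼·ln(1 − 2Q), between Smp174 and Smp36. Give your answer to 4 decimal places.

The sequences differ at positions 4 (A/G, transition), 6 (G/A, transition), 8 (C/G, transversion), 15 (G/C, transversion), 21 (G/A, transition), 22 (T/A, transversion), 24 (T/A, transversion), 25 (C/A, transversion).
Of the 8 differences, 3 transitions and 5 transversions over 25 sites: P = 3/25 = 0.120000, Q = 5/25 = 0.200000.
d = −0.5·ln(0.560000) − 0.25·ln(0.600000) = −0.5·(-0.579818) − 0.25·(-0.510826) = 0.4176.

0.4176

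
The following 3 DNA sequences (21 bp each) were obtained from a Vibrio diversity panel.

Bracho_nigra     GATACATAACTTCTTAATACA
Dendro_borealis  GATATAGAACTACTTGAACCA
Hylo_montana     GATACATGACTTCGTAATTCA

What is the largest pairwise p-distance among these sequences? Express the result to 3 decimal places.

0.381

Pairwise Hamming distances:
  Bracho_nigra vs Dendro_borealis: 6
  Bracho_nigra vs Hylo_montana: 3
  Dendro_borealis vs Hylo_montana: 8
The largest is 8 mismatches, between Dendro_borealis and Hylo_montana; p = 8/21 = 0.381.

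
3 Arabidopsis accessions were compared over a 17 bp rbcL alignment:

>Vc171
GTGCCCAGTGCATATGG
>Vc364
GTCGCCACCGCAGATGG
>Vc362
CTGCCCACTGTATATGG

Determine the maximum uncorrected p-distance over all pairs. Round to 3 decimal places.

0.353

Pairwise Hamming distances:
  Vc171 vs Vc364: 5
  Vc171 vs Vc362: 3
  Vc364 vs Vc362: 6
The largest is 6 mismatches, between Vc364 and Vc362; p = 6/17 = 0.353.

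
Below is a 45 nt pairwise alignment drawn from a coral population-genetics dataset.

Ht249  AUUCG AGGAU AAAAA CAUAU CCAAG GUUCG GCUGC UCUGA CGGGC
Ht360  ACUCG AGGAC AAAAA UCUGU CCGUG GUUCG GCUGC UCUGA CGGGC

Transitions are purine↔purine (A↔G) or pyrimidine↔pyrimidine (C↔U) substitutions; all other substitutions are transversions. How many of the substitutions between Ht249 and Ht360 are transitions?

Differing sites — 2:U/C (Ti); 10:U/C (Ti); 16:C/U (Ti); 17:A/C (Tv); 19:A/G (Ti); 23:A/G (Ti); 24:A/U (Tv).
Of the 7 differences, 5 transitions and 2 transversions, so the answer is 5.

5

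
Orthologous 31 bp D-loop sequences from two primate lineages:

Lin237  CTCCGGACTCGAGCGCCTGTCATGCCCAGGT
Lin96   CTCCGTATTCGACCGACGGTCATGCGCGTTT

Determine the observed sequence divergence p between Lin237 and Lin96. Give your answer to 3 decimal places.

Differing sites — 6:G/T; 8:C/T; 13:G/C; 16:C/A; 18:T/G; 26:C/G; 28:A/G; 29:G/T; 30:G/T.
There are 9 differences over 31 sites, so p = 9/31 = 0.290.

0.290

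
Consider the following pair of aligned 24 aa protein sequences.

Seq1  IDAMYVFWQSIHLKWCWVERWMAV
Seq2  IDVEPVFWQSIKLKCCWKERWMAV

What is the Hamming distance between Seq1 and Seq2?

6

The sequences differ at positions 3 (A/V), 4 (M/E), 5 (Y/P), 12 (H/K), 15 (W/C), 18 (V/K).
That gives 6 mismatches out of 24 aligned sites, so the Hamming distance is 6.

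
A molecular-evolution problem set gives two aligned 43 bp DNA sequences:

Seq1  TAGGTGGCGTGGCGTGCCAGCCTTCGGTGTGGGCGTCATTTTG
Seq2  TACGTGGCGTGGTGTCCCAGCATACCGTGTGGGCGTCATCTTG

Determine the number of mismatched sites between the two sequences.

Differing sites — 3:G/C; 13:C/T; 16:G/C; 22:C/A; 24:T/A; 26:G/C; 40:T/C.
That gives 7 mismatches out of 43 aligned sites, so the Hamming distance is 7.

7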